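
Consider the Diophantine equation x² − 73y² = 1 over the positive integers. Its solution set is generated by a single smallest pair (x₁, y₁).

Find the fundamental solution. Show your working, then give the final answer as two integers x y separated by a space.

[8; 1,1,5,5,1,1,16] for √73; ℓ=7 ⇒ convergent index 13
i=0: a=8 ⇒ p=8, q=1
…
i=2: a=1 ⇒ p=17, q=2
…
i=4: a=5 ⇒ p=487, q=57
…
i=7: a=16 ⇒ p=17669, q=2068
i=8: a=1 ⇒ p=18737, q=2193
…
i=10: a=5 ⇒ p=200767, q=23498
…
i=12: a=1 ⇒ p=1241008, q=145249
i=13: a=1 ⇒ p=2281249, q=267000
(x₁, y₁) = (2281249, 267000);  2281249² − 73·267000² = 1 ✓

2281249 267000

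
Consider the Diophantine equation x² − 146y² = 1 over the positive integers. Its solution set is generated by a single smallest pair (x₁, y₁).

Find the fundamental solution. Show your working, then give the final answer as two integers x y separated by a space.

145 12

√146 = [12; 12,24, …], period ℓ=2 (even) → k=1
i=0: a=12 ⇒ p=12, q=1
i=1: a=12 ⇒ p=145, q=12
fundamental: x₁=145, y₁=12  (since 21025 − 146·144 = 1)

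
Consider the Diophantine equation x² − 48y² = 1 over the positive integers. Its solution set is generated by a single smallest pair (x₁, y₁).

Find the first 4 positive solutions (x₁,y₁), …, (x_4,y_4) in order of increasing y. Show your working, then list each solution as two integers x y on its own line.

√48 → a₀=6, period (1,12); ℓ=2 even so k=1
k=0  a_k=6  p_k/q_k = 6/1
k=1  a_k=1  p_k/q_k = 7/1
(x₁, y₁) = (7, 1);  7² − 48·1² = 1 ✓
n=2: (7,1)∘(7,1) = (7·7+48·1·1, 7·1+1·7) = (97,14)
n=3: (97,14)∘(7,1) = (7·97+48·1·14, 7·14+1·97) = (1351,195)
n=4: (1351,195)∘(7,1) = (7·1351+48·1·195, 7·195+1·1351) = (18817,2716)

7 1
97 14
1351 195
18817 2716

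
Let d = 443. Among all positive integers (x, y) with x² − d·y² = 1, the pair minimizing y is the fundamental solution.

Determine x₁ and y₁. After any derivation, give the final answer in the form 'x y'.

442 21

√443 → a₀=21, period (21,42); ℓ=2 even so k=1
i=0: a=21 ⇒ p=21, q=1
i=1: a=21 ⇒ p=442, q=21
→ (442, 21).  Check: 442²=195364, 443·21²=195363, difference 1.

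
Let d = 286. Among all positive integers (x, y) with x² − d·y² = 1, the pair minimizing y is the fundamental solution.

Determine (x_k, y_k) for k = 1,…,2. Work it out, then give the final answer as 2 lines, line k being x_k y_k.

561835 33222
631317134449 37330564740

√286 → a₀=16, period (1,10,3,3,2,3,3,10,1,32); ℓ=10 even so k=9
step 0: (16, 1)  from 16·(1,0) + (0,1)
step 1: (17, 1)  from 1·(16,1) + (1,0)
…
step 3: (575, 34)  from 3·(186,11) + (17,1)
…
step 8: (512132, 30283)  from 10·(49703,2939) + (15102,893)
step 9: (561835, 33222)  from 1·(512132,30283) + (49703,2939)
→ (561835, 33222).  Check: 561835²=315658567225, 286·33222²=315658567224, difference 1.
k=2:  x_2 = 561835·561835+286·33222·33222 = 631317134449,  y_2 = 561835·33222+33222·561835 = 37330564740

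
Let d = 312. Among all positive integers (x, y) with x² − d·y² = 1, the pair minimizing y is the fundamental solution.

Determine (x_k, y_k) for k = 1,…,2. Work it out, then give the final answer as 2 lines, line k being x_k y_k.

53 3
5617 318

√312 = [17; 1,1,1,34, …], period ℓ=4 (even) → k=3
step 0: (17, 1)  from 17·(1,0) + (0,1)
step 1: (18, 1)  from 1·(17,1) + (1,0)
step 2: (35, 2)  from 1·(18,1) + (17,1)
step 3: (53, 3)  from 1·(35,2) + (18,1)
→ (53, 3).  Check: 53²=2809, 312·3²=2808, difference 1.
(x_2, y_2) = (53·53 + 312·3·3, 53·3 + 3·53) = (5617, 318)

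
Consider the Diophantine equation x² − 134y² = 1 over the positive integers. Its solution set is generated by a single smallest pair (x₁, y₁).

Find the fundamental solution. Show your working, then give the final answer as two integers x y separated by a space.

[11; 1,1,2,1,3,…,1,1,22] for √134; ℓ=14 ⇒ convergent index 13
a_0=11:  p_0=11·1+0=11,  q_0=11·0+1=1
…
a_6=1:  p_6=1·301+81=382,  q_6=1·26+7=33
…
a_8=1:  p_8=1·4121+382=4503,  q_8=1·356+33=389
…
a_12=1:  p_12=1·61896+22133=84029,  q_12=1·5347+1912=7259
a_13=1:  p_13=1·84029+61896=145925,  q_13=1·7259+5347=12606
→ (145925, 12606).  Check: 145925²=21294105625, 134·12606²=21294105624, difference 1.

145925 12606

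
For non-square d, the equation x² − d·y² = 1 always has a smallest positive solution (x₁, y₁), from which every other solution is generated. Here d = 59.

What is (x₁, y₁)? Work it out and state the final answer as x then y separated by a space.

[7; 1,2,7,2,1,14] for √59; ℓ=6 ⇒ convergent index 5
a_0=7:  p_0=7·1+0=7,  q_0=7·0+1=1
…
a_2=2:  p_2=2·8+7=23,  q_2=2·1+1=3
a_3=7:  p_3=7·23+8=169,  q_3=7·3+1=22
a_4=2:  p_4=2·169+23=361,  q_4=2·22+3=47
a_5=1:  p_5=1·361+169=530,  q_5=1·47+22=69
(x₁, y₁) = (530, 69);  530² − 59·69² = 1 ✓

530 69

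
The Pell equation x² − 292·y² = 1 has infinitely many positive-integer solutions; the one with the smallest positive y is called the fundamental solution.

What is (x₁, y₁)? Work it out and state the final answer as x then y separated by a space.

2281249 133500

[17; 11,2,1,3,8,3,1,2,11,34] for √292; ℓ=10 ⇒ convergent index 9
i=0: a=17 ⇒ p=17, q=1
…
i=8: a=2 ⇒ p=200767, q=11749
i=9: a=11 ⇒ p=2281249, q=133500
→ (2281249, 133500).  Check: 2281249²=5204097000001, 292·133500²=5204097000000, difference 1.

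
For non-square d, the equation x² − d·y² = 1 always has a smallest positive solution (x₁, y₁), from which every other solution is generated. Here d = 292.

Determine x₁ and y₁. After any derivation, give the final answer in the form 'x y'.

√292 → a₀=17, period (11,2,1,3,8,3,1,2,11,34); ℓ=10 even so k=9
a_0=17:  p_0=17·1+0=17,  q_0=17·0+1=1
…
a_2=2:  p_2=2·188+17=393,  q_2=2·11+1=23
a_3=1:  p_3=1·393+188=581,  q_3=1·23+11=34
…
a_5=8:  p_5=8·2136+581=17669,  q_5=8·125+34=1034
…
a_7=1:  p_7=1·55143+17669=72812,  q_7=1·3227+1034=4261
a_8=2:  p_8=2·72812+55143=200767,  q_8=2·4261+3227=11749
a_9=11:  p_9=11·200767+72812=2281249,  q_9=11·11749+4261=133500
fundamental: x₁=2281249, y₁=133500  (since 5204097000001 − 292·17822250000 = 1)

2281249 133500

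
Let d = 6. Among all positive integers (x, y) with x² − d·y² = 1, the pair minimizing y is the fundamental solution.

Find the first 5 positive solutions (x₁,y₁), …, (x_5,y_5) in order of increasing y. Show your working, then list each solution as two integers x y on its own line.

[2; 2,4] for √6; ℓ=2 ⇒ convergent index 1
step 0: (2, 1)  from 2·(1,0) + (0,1)
step 1: (5, 2)  from 2·(2,1) + (1,0)
(x₁, y₁) = (5, 2);  5² − 6·2² = 1 ✓
n=2: (5,2)∘(5,2) = (5·5+6·2·2, 5·2+2·5) = (49,20)
n=3: (49,20)∘(5,2) = (5·49+6·2·20, 5·20+2·49) = (485,198)
n=4: (485,198)∘(5,2) = (5·485+6·2·198, 5·198+2·485) = (4801,1960)
n=5: (4801,1960)∘(5,2) = (5·4801+6·2·1960, 5·1960+2·4801) = (47525,19402)

5 2
49 20
485 198
4801 1960
47525 19402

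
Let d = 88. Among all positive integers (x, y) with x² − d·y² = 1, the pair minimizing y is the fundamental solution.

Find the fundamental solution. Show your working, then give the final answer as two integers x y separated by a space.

197 21

√88 = [9; 2,1,1,1,2,18, …], period ℓ=6 (even) → k=5
k=0  a_k=9  p_k/q_k = 9/1
k=1  a_k=2  p_k/q_k = 19/2
k=2  a_k=1  p_k/q_k = 28/3
…
k=4  a_k=1  p_k/q_k = 75/8
k=5  a_k=2  p_k/q_k = 197/21
(x₁, y₁) = (197, 21);  197² − 88·21² = 1 ✓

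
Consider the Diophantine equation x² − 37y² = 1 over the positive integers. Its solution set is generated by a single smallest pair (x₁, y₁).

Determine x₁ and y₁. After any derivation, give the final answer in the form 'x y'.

d=37: √d = [6; 12] (ℓ=1, odd), read p_1/q_1
i=0: a=6 ⇒ p=6, q=1
i=1: a=12 ⇒ p=73, q=12
→ (73, 12).  Check: 73²=5329, 37·12²=5328, difference 1.

73 12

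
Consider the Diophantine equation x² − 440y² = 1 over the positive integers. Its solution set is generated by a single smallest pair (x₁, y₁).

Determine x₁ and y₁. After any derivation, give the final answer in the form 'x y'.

21 1

√440 → a₀=20, period (1,40); ℓ=2 even so k=1
k=0  a_k=20  p_k/q_k = 20/1
k=1  a_k=1  p_k/q_k = 21/1
fundamental: x₁=21, y₁=1  (since 441 − 440·1 = 1)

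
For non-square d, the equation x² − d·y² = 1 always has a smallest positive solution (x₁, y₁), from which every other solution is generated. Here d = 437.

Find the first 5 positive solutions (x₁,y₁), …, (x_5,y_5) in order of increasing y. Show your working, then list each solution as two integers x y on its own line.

4599 220
42301601 2023560
389090121399 18612704660
3578850894326401 171199655439120
32918270136924114999 1574694412116321100

d=437: √d = [20; 1,9,2,9,1,40] (ℓ=6, even), read p_5/q_5
k=0  a_k=20  p_k/q_k = 20/1
k=1  a_k=1  p_k/q_k = 21/1
k=2  a_k=9  p_k/q_k = 209/10
k=3  a_k=2  p_k/q_k = 439/21
k=4  a_k=9  p_k/q_k = 4160/199
k=5  a_k=1  p_k/q_k = 4599/220
fundamental: x₁=4599, y₁=220  (since 21150801 − 437·48400 = 1)
(x_2, y_2) = (4599·4599 + 437·220·220, 4599·220 + 220·4599) = (42301601, 2023560)
(x_3, y_3) = (4599·42301601 + 437·220·2023560, 4599·2023560 + 220·42301601) = (389090121399, 18612704660)
(x_4, y_4) = (4599·389090121399 + 437·220·18612704660, 4599·18612704660 + 220·389090121399) = (3578850894326401, 171199655439120)
(x_5, y_5) = (4599·3578850894326401 + 437·220·171199655439120, 4599·171199655439120 + 220·3578850894326401) = (32918270136924114999, 1574694412116321100)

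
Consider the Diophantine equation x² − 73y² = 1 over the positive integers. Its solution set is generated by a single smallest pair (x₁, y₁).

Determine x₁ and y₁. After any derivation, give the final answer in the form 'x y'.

√73 → a₀=8, period (1,1,5,5,1,1,16); ℓ=7 odd so k=13
a_0=8:  p_0=8·1+0=8,  q_0=8·0+1=1
…
a_2=1:  p_2=1·9+8=17,  q_2=1·1+1=2
…
a_5=1:  p_5=1·487+94=581,  q_5=1·57+11=68
…
a_9=1:  p_9=1·18737+17669=36406,  q_9=1·2193+2068=4261
a_10=5:  p_10=5·36406+18737=200767,  q_10=5·4261+2193=23498
a_11=5:  p_11=5·200767+36406=1040241,  q_11=5·23498+4261=121751
a_12=1:  p_12=1·1040241+200767=1241008,  q_12=1·121751+23498=145249
a_13=1:  p_13=1·1241008+1040241=2281249,  q_13=1·145249+121751=267000
→ (2281249, 267000).  Check: 2281249²=5204097000001, 73·267000²=5204097000000, difference 1.

2281249 267000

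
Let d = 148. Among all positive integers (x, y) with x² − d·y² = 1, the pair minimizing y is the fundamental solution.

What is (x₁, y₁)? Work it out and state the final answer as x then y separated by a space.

73 6

d=148: √d = [12; 6,24] (ℓ=2, even), read p_1/q_1
step 0: (12, 1)  from 12·(1,0) + (0,1)
step 1: (73, 6)  from 6·(12,1) + (1,0)
→ (73, 6).  Check: 73²=5329, 148·6²=5328, difference 1.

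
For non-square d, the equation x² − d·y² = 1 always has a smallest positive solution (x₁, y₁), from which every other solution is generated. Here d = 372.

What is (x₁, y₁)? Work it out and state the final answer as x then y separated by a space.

[19; 3,2,12,2,3,38] for √372; ℓ=6 ⇒ convergent index 5
i=0: a=19 ⇒ p=19, q=1
i=1: a=3 ⇒ p=58, q=3
…
i=4: a=2 ⇒ p=3491, q=181
i=5: a=3 ⇒ p=12151, q=630
fundamental: x₁=12151, y₁=630  (since 147646801 − 372·396900 = 1)

12151 630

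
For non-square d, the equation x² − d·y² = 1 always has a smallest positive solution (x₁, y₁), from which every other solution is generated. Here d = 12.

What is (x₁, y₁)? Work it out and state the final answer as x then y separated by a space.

√12 → a₀=3, period (2,6); ℓ=2 even so k=1
step 0: (3, 1)  from 3·(1,0) + (0,1)
step 1: (7, 2)  from 2·(3,1) + (1,0)
fundamental: x₁=7, y₁=2  (since 49 − 12·4 = 1)

7 2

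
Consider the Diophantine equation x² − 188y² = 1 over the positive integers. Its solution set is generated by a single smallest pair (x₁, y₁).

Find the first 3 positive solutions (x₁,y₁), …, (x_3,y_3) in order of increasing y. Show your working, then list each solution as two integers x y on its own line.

√188 = [13; 1,2,2,6,2,2,1,26, …], period ℓ=8 (even) → k=7
step 0: (13, 1)  from 13·(1,0) + (0,1)
…
step 2: (41, 3)  from 2·(14,1) + (13,1)
step 3: (96, 7)  from 2·(41,3) + (14,1)
step 4: (617, 45)  from 6·(96,7) + (41,3)
step 5: (1330, 97)  from 2·(617,45) + (96,7)
step 6: (3277, 239)  from 2·(1330,97) + (617,45)
step 7: (4607, 336)  from 1·(3277,239) + (1330,97)
(x₁, y₁) = (4607, 336);  4607² − 188·336² = 1 ✓
(4607+336√188)^2 = 42448897 + 3095904√188
(4607+336√188)^3 = 391124132351 + 28525659120√188

4607 336
42448897 3095904
391124132351 28525659120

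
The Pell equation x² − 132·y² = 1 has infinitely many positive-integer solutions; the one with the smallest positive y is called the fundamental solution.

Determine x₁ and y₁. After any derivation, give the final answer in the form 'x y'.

23 2

[11; 2,22] for √132; ℓ=2 ⇒ convergent index 1
a_0=11:  p_0=11·1+0=11,  q_0=11·0+1=1
a_1=2:  p_1=2·11+1=23,  q_1=2·1+0=2
→ (23, 2).  Check: 23²=529, 132·2²=528, difference 1.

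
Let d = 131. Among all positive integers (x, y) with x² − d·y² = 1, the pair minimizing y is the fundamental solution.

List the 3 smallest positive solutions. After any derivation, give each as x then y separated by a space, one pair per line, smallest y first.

d=131: √d = [11; 2,4,11,4,2,22] (ℓ=6, even), read p_5/q_5
i=0: a=11 ⇒ p=11, q=1
…
i=2: a=4 ⇒ p=103, q=9
i=3: a=11 ⇒ p=1156, q=101
i=4: a=4 ⇒ p=4727, q=413
i=5: a=2 ⇒ p=10610, q=927
fundamental: x₁=10610, y₁=927  (since 112572100 − 131·859329 = 1)
n=2: (10610,927)∘(10610,927) = (10610·10610+131·927·927, 10610·927+927·10610) = (225144199,19670940)
n=3: (225144199,19670940)∘(10610,927) = (10610·225144199+131·927·19670940, 10610·19670940+927·225144199) = (4777559892170,417417345873)

10610 927
225144199 19670940
4777559892170 417417345873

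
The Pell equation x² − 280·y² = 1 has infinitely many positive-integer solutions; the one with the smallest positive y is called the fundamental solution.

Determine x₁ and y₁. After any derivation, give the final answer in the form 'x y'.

√280 → a₀=16, period (1,2,1,2,1,32); ℓ=6 even so k=5
a_0=16:  p_0=16·1+0=16,  q_0=16·0+1=1
a_1=1:  p_1=1·16+1=17,  q_1=1·1+0=1
a_2=2:  p_2=2·17+16=50,  q_2=2·1+1=3
…
a_4=2:  p_4=2·67+50=184,  q_4=2·4+3=11
a_5=1:  p_5=1·184+67=251,  q_5=1·11+4=15
→ (251, 15).  Check: 251²=63001, 280·15²=63000, difference 1.

251 15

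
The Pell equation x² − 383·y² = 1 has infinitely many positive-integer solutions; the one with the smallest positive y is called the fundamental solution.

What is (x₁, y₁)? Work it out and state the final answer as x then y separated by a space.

18768 959

[19; 1,1,3,19,3,1,1,38] for √383; ℓ=8 ⇒ convergent index 7
a_0=19:  p_0=19·1+0=19,  q_0=19·0+1=1
a_1=1:  p_1=1·19+1=20,  q_1=1·1+0=1
…
a_5=3:  p_5=3·2642+137=8063,  q_5=3·135+7=412
a_6=1:  p_6=1·8063+2642=10705,  q_6=1·412+135=547
a_7=1:  p_7=1·10705+8063=18768,  q_7=1·547+412=959
fundamental: x₁=18768, y₁=959  (since 352237824 − 383·919681 = 1)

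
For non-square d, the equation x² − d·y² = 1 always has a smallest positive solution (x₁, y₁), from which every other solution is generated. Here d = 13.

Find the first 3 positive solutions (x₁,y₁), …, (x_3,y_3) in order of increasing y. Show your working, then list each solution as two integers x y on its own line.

649 180
842401 233640
1093435849 303264540

√13 → a₀=3, period (1,1,1,1,6); ℓ=5 odd so k=9
a_0=3:  p_0=3·1+0=3,  q_0=3·0+1=1
a_1=1:  p_1=1·3+1=4,  q_1=1·1+0=1
…
a_4=1:  p_4=1·11+7=18,  q_4=1·3+2=5
…
a_7=1:  p_7=1·137+119=256,  q_7=1·38+33=71
a_8=1:  p_8=1·256+137=393,  q_8=1·71+38=109
a_9=1:  p_9=1·393+256=649,  q_9=1·109+71=180
→ (649, 180).  Check: 649²=421201, 13·180²=421200, difference 1.
(x_2, y_2) = (649·649 + 13·180·180, 649·180 + 180·649) = (842401, 233640)
(x_3, y_3) = (649·842401 + 13·180·233640, 649·233640 + 180·842401) = (1093435849, 303264540)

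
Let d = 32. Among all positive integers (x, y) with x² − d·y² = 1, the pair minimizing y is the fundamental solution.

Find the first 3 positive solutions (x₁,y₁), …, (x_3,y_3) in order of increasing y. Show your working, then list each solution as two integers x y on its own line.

17 3
577 102
19601 3465

√32 → a₀=5, period (1,1,1,10); ℓ=4 even so k=3
k=0  a_k=5  p_k/q_k = 5/1
…
k=2  a_k=1  p_k/q_k = 11/2
k=3  a_k=1  p_k/q_k = 17/3
fundamental: x₁=17, y₁=3  (since 289 − 32·9 = 1)
n=2: (17,3)∘(17,3) = (17·17+32·3·3, 17·3+3·17) = (577,102)
n=3: (577,102)∘(17,3) = (17·577+32·3·102, 17·102+3·577) = (19601,3465)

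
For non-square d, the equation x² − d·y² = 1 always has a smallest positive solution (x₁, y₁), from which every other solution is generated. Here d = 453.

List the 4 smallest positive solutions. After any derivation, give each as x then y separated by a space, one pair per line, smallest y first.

1653751 77700
5469784740001 256992905400
18091323967121133751 850004548596233100
59837090203895614338960001 2811391744490881177810800

√453 → a₀=21, period (3,1,1,10,14,10,1,1,3,42); ℓ=10 even so k=9
a_0=21:  p_0=21·1+0=21,  q_0=21·0+1=1
a_1=3:  p_1=3·21+1=64,  q_1=3·1+0=3
a_2=1:  p_2=1·64+21=85,  q_2=1·3+1=4
…
a_4=10:  p_4=10·149+85=1575,  q_4=10·7+4=74
a_5=14:  p_5=14·1575+149=22199,  q_5=14·74+7=1043
…
a_7=1:  p_7=1·223565+22199=245764,  q_7=1·10504+1043=11547
a_8=1:  p_8=1·245764+223565=469329,  q_8=1·11547+10504=22051
a_9=3:  p_9=3·469329+245764=1653751,  q_9=3·22051+11547=77700
fundamental: x₁=1653751, y₁=77700  (since 2734892370001 − 453·6037290000 = 1)
(x_2, y_2) = (1653751·1653751 + 453·77700·77700, 1653751·77700 + 77700·1653751) = (5469784740001, 256992905400)
(x_3, y_3) = (1653751·5469784740001 + 453·77700·256992905400, 1653751·256992905400 + 77700·5469784740001) = (18091323967121133751, 850004548596233100)
(x_4, y_4) = (1653751·18091323967121133751 + 453·77700·850004548596233100, 1653751·850004548596233100 + 77700·18091323967121133751) = (59837090203895614338960001, 2811391744490881177810800)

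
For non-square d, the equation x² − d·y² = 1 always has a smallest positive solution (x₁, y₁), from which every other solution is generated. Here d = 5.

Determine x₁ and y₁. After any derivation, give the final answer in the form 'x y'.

√5 = [2; 4, …], period ℓ=1 (odd) → k=1
step 0: (2, 1)  from 2·(1,0) + (0,1)
step 1: (9, 4)  from 4·(2,1) + (1,0)
(x₁, y₁) = (9, 4);  9² − 5·4² = 1 ✓

9 4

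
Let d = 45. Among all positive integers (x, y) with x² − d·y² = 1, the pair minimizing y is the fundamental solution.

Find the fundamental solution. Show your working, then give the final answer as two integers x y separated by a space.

161 24

d=45: √d = [6; 1,2,2,2,1,12] (ℓ=6, even), read p_5/q_5
k=0  a_k=6  p_k/q_k = 6/1
k=1  a_k=1  p_k/q_k = 7/1
k=2  a_k=2  p_k/q_k = 20/3
k=3  a_k=2  p_k/q_k = 47/7
k=4  a_k=2  p_k/q_k = 114/17
k=5  a_k=1  p_k/q_k = 161/24
(x₁, y₁) = (161, 24);  161² − 45·24² = 1 ✓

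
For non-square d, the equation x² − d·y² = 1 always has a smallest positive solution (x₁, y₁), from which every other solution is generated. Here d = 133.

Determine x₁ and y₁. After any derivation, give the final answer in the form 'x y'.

2588599 224460

[11; 1,1,7,5,1,…,1,1,22] for √133; ℓ=16 ⇒ convergent index 15
i=0: a=11 ⇒ p=11, q=1
i=1: a=1 ⇒ p=12, q=1
i=2: a=1 ⇒ p=23, q=2
i=3: a=7 ⇒ p=173, q=15
…
i=6: a=1 ⇒ p=1949, q=169
i=7: a=1 ⇒ p=3010, q=261
i=8: a=2 ⇒ p=7969, q=691
i=9: a=1 ⇒ p=10979, q=952
i=10: a=1 ⇒ p=18948, q=1643
i=11: a=1 ⇒ p=29927, q=2595
i=12: a=5 ⇒ p=168583, q=14618
i=13: a=7 ⇒ p=1210008, q=104921
i=14: a=1 ⇒ p=1378591, q=119539
i=15: a=1 ⇒ p=2588599, q=224460
(x₁, y₁) = (2588599, 224460);  2588599² − 133·224460² = 1 ✓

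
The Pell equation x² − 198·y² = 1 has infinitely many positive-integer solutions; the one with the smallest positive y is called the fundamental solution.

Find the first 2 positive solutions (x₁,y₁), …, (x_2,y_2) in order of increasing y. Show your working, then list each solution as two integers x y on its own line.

197 14
77617 5516

√198 = [14; 14,28, …], period ℓ=2 (even) → k=1
step 0: (14, 1)  from 14·(1,0) + (0,1)
step 1: (197, 14)  from 14·(14,1) + (1,0)
(x₁, y₁) = (197, 14);  197² − 198·14² = 1 ✓
n=2: (197,14)∘(197,14) = (197·197+198·14·14, 197·14+14·197) = (77617,5516)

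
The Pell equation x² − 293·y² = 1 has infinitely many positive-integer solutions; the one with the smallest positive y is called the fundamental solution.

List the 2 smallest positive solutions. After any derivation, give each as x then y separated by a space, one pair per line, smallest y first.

√293 = [17; 8,1,1,8,34, …], period ℓ=5 (odd) → k=9
k=0  a_k=17  p_k/q_k = 17/1
…
k=2  a_k=1  p_k/q_k = 154/9
k=3  a_k=1  p_k/q_k = 291/17
k=4  a_k=8  p_k/q_k = 2482/145
k=5  a_k=34  p_k/q_k = 84679/4947
k=6  a_k=8  p_k/q_k = 679914/39721
k=7  a_k=1  p_k/q_k = 764593/44668
k=8  a_k=1  p_k/q_k = 1444507/84389
k=9  a_k=8  p_k/q_k = 12320649/719780
(x₁, y₁) = (12320649, 719780);  12320649² − 293·719780² = 1 ✓
n=2: (12320649,719780)∘(12320649,719780) = (12320649·12320649+293·719780·719780, 12320649·719780+719780·12320649) = (303596783562401,17736313474440)

12320649 719780
303596783562401 17736313474440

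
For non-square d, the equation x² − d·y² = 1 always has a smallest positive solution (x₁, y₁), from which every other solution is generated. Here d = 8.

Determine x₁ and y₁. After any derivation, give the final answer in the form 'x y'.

[2; 1,4] for √8; ℓ=2 ⇒ convergent index 1
step 0: (2, 1)  from 2·(1,0) + (0,1)
step 1: (3, 1)  from 1·(2,1) + (1,0)
→ (3, 1).  Check: 3²=9, 8·1²=8, difference 1.

3 1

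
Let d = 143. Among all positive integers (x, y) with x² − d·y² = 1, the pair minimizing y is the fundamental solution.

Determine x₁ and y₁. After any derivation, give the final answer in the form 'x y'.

√143 → a₀=11, period (1,22); ℓ=2 even so k=1
i=0: a=11 ⇒ p=11, q=1
i=1: a=1 ⇒ p=12, q=1
(x₁, y₁) = (12, 1);  12² − 143·1² = 1 ✓

12 1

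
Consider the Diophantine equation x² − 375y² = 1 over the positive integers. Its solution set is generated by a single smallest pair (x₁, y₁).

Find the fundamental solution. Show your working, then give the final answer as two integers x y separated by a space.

[19; 2,1,2,1,5,1,2,1,2,38] for √375; ℓ=10 ⇒ convergent index 9
k=0  a_k=19  p_k/q_k = 19/1
k=1  a_k=2  p_k/q_k = 39/2
k=2  a_k=1  p_k/q_k = 58/3
…
k=4  a_k=1  p_k/q_k = 213/11
…
k=6  a_k=1  p_k/q_k = 1433/74
k=7  a_k=2  p_k/q_k = 4086/211
k=8  a_k=1  p_k/q_k = 5519/285
k=9  a_k=2  p_k/q_k = 15124/781
→ (15124, 781).  Check: 15124²=228735376, 375·781²=228735375, difference 1.

15124 781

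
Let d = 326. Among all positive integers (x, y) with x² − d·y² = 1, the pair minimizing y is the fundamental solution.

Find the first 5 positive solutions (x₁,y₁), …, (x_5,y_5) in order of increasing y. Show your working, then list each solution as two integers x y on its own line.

[18; 18,36] for √326; ℓ=2 ⇒ convergent index 1
step 0: (18, 1)  from 18·(1,0) + (0,1)
step 1: (325, 18)  from 18·(18,1) + (1,0)
fundamental: x₁=325, y₁=18  (since 105625 − 326·324 = 1)
(x_2, y_2) = (325·325 + 326·18·18, 325·18 + 18·325) = (211249, 11700)
(x_3, y_3) = (325·211249 + 326·18·11700, 325·11700 + 18·211249) = (137311525, 7604982)
(x_4, y_4) = (325·137311525 + 326·18·7604982, 325·7604982 + 18·137311525) = (89252280001, 4943226600)
(x_5, y_5) = (325·89252280001 + 326·18·4943226600, 325·4943226600 + 18·89252280001) = (58013844689125, 3213089685018)

325 18
211249 11700
137311525 7604982
89252280001 4943226600
58013844689125 3213089685018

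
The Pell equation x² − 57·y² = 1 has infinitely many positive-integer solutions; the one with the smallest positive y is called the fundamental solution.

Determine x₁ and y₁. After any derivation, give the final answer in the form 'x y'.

151 20

√57 = [7; 1,1,4,1,1,14, …], period ℓ=6 (even) → k=5
k=0  a_k=7  p_k/q_k = 7/1
…
k=2  a_k=1  p_k/q_k = 15/2
…
k=4  a_k=1  p_k/q_k = 83/11
k=5  a_k=1  p_k/q_k = 151/20
fundamental: x₁=151, y₁=20  (since 22801 − 57·400 = 1)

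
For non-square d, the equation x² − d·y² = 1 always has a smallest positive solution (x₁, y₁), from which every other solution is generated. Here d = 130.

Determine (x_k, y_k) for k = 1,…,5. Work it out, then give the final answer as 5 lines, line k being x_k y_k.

√130 = [11; 2,2,22, …], period ℓ=3 (odd) → k=5
step 0: (11, 1)  from 11·(1,0) + (0,1)
…
step 2: (57, 5)  from 2·(23,2) + (11,1)
…
step 4: (2611, 229)  from 2·(1277,112) + (57,5)
step 5: (6499, 570)  from 2·(2611,229) + (1277,112)
(x₁, y₁) = (6499, 570);  6499² − 130·570² = 1 ✓
(6499+570√130)^2 = 84474001 + 7408860√130
(6499+570√130)^3 = 1097993058499 + 96300361710√130
(6499+570√130)^4 = 14271713689896001 + 1251712094097720√130
(6499+570√130)^5 = 185503733443275162499 + 16269753702781802850√130

6499 570
84474001 7408860
1097993058499 96300361710
14271713689896001 1251712094097720
185503733443275162499 16269753702781802850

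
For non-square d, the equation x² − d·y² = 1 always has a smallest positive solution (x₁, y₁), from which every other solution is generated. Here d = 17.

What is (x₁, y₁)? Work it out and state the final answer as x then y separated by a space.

33 8

√17 → a₀=4, period (8); ℓ=1 odd so k=1
step 0: (4, 1)  from 4·(1,0) + (0,1)
step 1: (33, 8)  from 8·(4,1) + (1,0)
→ (33, 8).  Check: 33²=1089, 17·8²=1088, difference 1.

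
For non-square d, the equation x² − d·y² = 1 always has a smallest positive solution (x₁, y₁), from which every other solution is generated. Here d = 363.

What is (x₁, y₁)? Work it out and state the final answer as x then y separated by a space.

[19; 19,38] for √363; ℓ=2 ⇒ convergent index 1
a_0=19:  p_0=19·1+0=19,  q_0=19·0+1=1
a_1=19:  p_1=19·19+1=362,  q_1=19·1+0=19
fundamental: x₁=362, y₁=19  (since 131044 − 363·361 = 1)

362 19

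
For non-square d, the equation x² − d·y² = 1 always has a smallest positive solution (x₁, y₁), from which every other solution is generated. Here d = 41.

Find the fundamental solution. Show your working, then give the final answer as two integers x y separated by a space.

d=41: √d = [6; 2,2,12] (ℓ=3, odd), read p_5/q_5
k=0  a_k=6  p_k/q_k = 6/1
k=1  a_k=2  p_k/q_k = 13/2
k=2  a_k=2  p_k/q_k = 32/5
…
k=4  a_k=2  p_k/q_k = 826/129
k=5  a_k=2  p_k/q_k = 2049/320
→ (2049, 320).  Check: 2049²=4198401, 41·320²=4198400, difference 1.

2049 320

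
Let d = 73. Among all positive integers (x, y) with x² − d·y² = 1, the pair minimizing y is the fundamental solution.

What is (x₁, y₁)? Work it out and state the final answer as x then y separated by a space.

d=73: √d = [8; 1,1,5,5,1,1,16] (ℓ=7, odd), read p_13/q_13
i=0: a=8 ⇒ p=8, q=1
…
i=3: a=5 ⇒ p=94, q=11
i=4: a=5 ⇒ p=487, q=57
…
i=6: a=1 ⇒ p=1068, q=125
i=7: a=16 ⇒ p=17669, q=2068
…
i=12: a=1 ⇒ p=1241008, q=145249
i=13: a=1 ⇒ p=2281249, q=267000
→ (2281249, 267000).  Check: 2281249²=5204097000001, 73·267000²=5204097000000, difference 1.

2281249 267000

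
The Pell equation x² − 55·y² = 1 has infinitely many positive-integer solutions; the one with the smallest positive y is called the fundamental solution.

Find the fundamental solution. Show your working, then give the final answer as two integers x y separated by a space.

√55 = [7; 2,2,2,14, …], period ℓ=4 (even) → k=3
step 0: (7, 1)  from 7·(1,0) + (0,1)
step 1: (15, 2)  from 2·(7,1) + (1,0)
step 2: (37, 5)  from 2·(15,2) + (7,1)
step 3: (89, 12)  from 2·(37,5) + (15,2)
(x₁, y₁) = (89, 12);  89² − 55·12² = 1 ✓

89 12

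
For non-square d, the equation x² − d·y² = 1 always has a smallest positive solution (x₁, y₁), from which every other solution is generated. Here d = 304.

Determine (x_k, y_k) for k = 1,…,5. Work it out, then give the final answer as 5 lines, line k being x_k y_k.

[17; 2,3,2,1,1,1,1,1,2,3,2,34] for √304; ℓ=12 ⇒ convergent index 11
step 0: (17, 1)  from 17·(1,0) + (0,1)
…
step 2: (122, 7)  from 3·(35,2) + (17,1)
step 3: (279, 16)  from 2·(122,7) + (35,2)
…
step 5: (680, 39)  from 1·(401,23) + (279,16)
step 6: (1081, 62)  from 1·(680,39) + (401,23)
step 7: (1761, 101)  from 1·(1081,62) + (680,39)
step 8: (2842, 163)  from 1·(1761,101) + (1081,62)
…
step 10: (25177, 1444)  from 3·(7445,427) + (2842,163)
step 11: (57799, 3315)  from 2·(25177,1444) + (7445,427)
→ (57799, 3315).  Check: 57799²=3340724401, 304·3315²=3340724400, difference 1.
(x_2, y_2) = (57799·57799 + 304·3315·3315, 57799·3315 + 3315·57799) = (6681448801, 383207370)
(x_3, y_3) = (57799·6681448801 + 304·3315·383207370, 57799·383207370 + 3315·6681448801) = (772362118440199, 44298005553945)
(x_4, y_4) = (57799·772362118440199 + 304·3315·44298005553945, 57799·44298005553945 + 3315·772362118440199) = (89283516160768675201, 5120760845641726740)
(x_5, y_5) = (57799·89283516160768675201 + 304·3315·5120760845641726740, 57799·5120760845641726740 + 3315·89283516160768675201) = (10320995900380175197444999, 591949712190194322136575)

57799 3315
6681448801 383207370
772362118440199 44298005553945
89283516160768675201 5120760845641726740
10320995900380175197444999 591949712190194322136575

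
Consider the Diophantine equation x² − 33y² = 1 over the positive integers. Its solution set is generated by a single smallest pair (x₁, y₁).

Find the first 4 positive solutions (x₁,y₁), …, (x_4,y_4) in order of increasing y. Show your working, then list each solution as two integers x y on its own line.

23 4
1057 184
48599 8460
2234497 388976

d=33: √d = [5; 1,2,1,10] (ℓ=4, even), read p_3/q_3
i=0: a=5 ⇒ p=5, q=1
…
i=2: a=2 ⇒ p=17, q=3
i=3: a=1 ⇒ p=23, q=4
→ (23, 4).  Check: 23²=529, 33·4²=528, difference 1.
(23+4√33)^2 = 1057 + 184√33
(23+4√33)^3 = 48599 + 8460√33
(23+4√33)^4 = 2234497 + 388976√33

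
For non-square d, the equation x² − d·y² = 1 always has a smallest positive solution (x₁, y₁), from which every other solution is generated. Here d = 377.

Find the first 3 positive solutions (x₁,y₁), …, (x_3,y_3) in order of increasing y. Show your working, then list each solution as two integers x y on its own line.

[19; 2,2,2,38] for √377; ℓ=4 ⇒ convergent index 3
a_0=19:  p_0=19·1+0=19,  q_0=19·0+1=1
a_1=2:  p_1=2·19+1=39,  q_1=2·1+0=2
a_2=2:  p_2=2·39+19=97,  q_2=2·2+1=5
a_3=2:  p_3=2·97+39=233,  q_3=2·5+2=12
→ (233, 12).  Check: 233²=54289, 377·12²=54288, difference 1.
(x_2, y_2) = (233·233 + 377·12·12, 233·12 + 12·233) = (108577, 5592)
(x_3, y_3) = (233·108577 + 377·12·5592, 233·5592 + 12·108577) = (50596649, 2605860)

233 12
108577 5592
50596649 2605860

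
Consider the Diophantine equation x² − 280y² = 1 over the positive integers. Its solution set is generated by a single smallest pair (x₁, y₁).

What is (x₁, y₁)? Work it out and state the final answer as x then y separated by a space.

251 15

√280 = [16; 1,2,1,2,1,32, …], period ℓ=6 (even) → k=5
k=0  a_k=16  p_k/q_k = 16/1
k=1  a_k=1  p_k/q_k = 17/1
…
k=4  a_k=2  p_k/q_k = 184/11
k=5  a_k=1  p_k/q_k = 251/15
(x₁, y₁) = (251, 15);  251² − 280·15² = 1 ✓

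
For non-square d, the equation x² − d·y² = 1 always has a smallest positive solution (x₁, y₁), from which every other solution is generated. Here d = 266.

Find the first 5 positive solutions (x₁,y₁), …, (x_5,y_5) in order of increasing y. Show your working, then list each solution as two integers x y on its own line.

685 42
938449 57540
1285674445 78829758
1761373051201 107996710920
2413079794470925 147955415130642

[16; 3,4,3,32] for √266; ℓ=4 ⇒ convergent index 3
i=0: a=16 ⇒ p=16, q=1
…
i=2: a=4 ⇒ p=212, q=13
i=3: a=3 ⇒ p=685, q=42
fundamental: x₁=685, y₁=42  (since 469225 − 266·1764 = 1)
k=2:  x_2 = 685·685+266·42·42 = 938449,  y_2 = 685·42+42·685 = 57540
k=3:  x_3 = 685·938449+266·42·57540 = 1285674445,  y_3 = 685·57540+42·938449 = 78829758
k=4:  x_4 = 685·1285674445+266·42·78829758 = 1761373051201,  y_4 = 685·78829758+42·1285674445 = 107996710920
k=5:  x_5 = 685·1761373051201+266·42·107996710920 = 2413079794470925,  y_5 = 685·107996710920+42·1761373051201 = 147955415130642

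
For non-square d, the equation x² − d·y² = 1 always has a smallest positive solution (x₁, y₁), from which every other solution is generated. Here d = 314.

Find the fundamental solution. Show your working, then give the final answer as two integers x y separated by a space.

[17; 1,2,1,1,2,1,34] for √314; ℓ=7 ⇒ convergent index 13
a_0=17:  p_0=17·1+0=17,  q_0=17·0+1=1
a_1=1:  p_1=1·17+1=18,  q_1=1·1+0=1
a_2=2:  p_2=2·18+17=53,  q_2=2·1+1=3
…
a_5=2:  p_5=2·124+71=319,  q_5=2·7+4=18
…
a_8=1:  p_8=1·15381+443=15824,  q_8=1·868+25=893
…
a_10=1:  p_10=1·47029+15824=62853,  q_10=1·2654+893=3547
…
a_12=2:  p_12=2·109882+62853=282617,  q_12=2·6201+3547=15949
a_13=1:  p_13=1·282617+109882=392499,  q_13=1·15949+6201=22150
fundamental: x₁=392499, y₁=22150  (since 154055465001 − 314·490622500 = 1)

392499 22150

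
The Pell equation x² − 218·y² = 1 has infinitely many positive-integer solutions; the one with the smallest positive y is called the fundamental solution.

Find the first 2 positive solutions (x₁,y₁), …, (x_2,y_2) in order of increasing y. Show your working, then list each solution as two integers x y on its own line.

√218 = [14; 1,3,3,1,28, …], period ℓ=5 (odd) → k=9
a_0=14:  p_0=14·1+0=14,  q_0=14·0+1=1
…
a_2=3:  p_2=3·15+14=59,  q_2=3·1+1=4
…
a_7=3:  p_7=3·7471+7220=29633,  q_7=3·506+489=2007
a_8=3:  p_8=3·29633+7471=96370,  q_8=3·2007+506=6527
a_9=1:  p_9=1·96370+29633=126003,  q_9=1·6527+2007=8534
(x₁, y₁) = (126003, 8534);  126003² − 218·8534² = 1 ✓
(x_2, y_2) = (126003·126003 + 218·8534·8534, 126003·8534 + 8534·126003) = (31753512017, 2150619204)

126003 8534
31753512017 2150619204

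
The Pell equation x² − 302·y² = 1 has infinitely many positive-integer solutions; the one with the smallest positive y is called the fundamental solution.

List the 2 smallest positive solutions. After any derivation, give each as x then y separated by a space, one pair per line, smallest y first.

4276623 246092
36579008568257 2104885414632

d=302: √d = [17; 2,1,1,1,4,…,1,2,34] (ℓ=16, even), read p_15/q_15
i=0: a=17 ⇒ p=17, q=1
i=1: a=2 ⇒ p=35, q=2
i=2: a=1 ⇒ p=52, q=3
…
i=7: a=1 ⇒ p=2068, q=119
…
i=9: a=1 ⇒ p=36581, q=2105
…
i=14: a=1 ⇒ p=1617193, q=93059
i=15: a=2 ⇒ p=4276623, q=246092
→ (4276623, 246092).  Check: 4276623²=18289504284129, 302·246092²=18289504284128, difference 1.
k=2:  x_2 = 4276623·4276623+302·246092·246092 = 36579008568257,  y_2 = 4276623·246092+246092·4276623 = 2104885414632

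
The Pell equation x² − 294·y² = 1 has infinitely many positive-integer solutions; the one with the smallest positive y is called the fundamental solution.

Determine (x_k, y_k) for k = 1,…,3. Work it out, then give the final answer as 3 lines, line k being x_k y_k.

d=294: √d = [17; 6,1,4,1,6,34] (ℓ=6, even), read p_5/q_5
i=0: a=17 ⇒ p=17, q=1
…
i=2: a=1 ⇒ p=120, q=7
…
i=4: a=1 ⇒ p=703, q=41
i=5: a=6 ⇒ p=4801, q=280
fundamental: x₁=4801, y₁=280  (since 23049601 − 294·78400 = 1)
k=2:  x_2 = 4801·4801+294·280·280 = 46099201,  y_2 = 4801·280+280·4801 = 2688560
k=3:  x_3 = 4801·46099201+294·280·2688560 = 442644523201,  y_3 = 4801·2688560+280·46099201 = 25815552840

4801 280
46099201 2688560
442644523201 25815552840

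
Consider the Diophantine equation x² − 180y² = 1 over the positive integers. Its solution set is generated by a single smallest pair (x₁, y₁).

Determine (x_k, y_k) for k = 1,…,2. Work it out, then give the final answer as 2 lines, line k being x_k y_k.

d=180: √d = [13; 2,2,2,26] (ℓ=4, even), read p_3/q_3
k=0  a_k=13  p_k/q_k = 13/1
…
k=2  a_k=2  p_k/q_k = 67/5
k=3  a_k=2  p_k/q_k = 161/12
fundamental: x₁=161, y₁=12  (since 25921 − 180·144 = 1)
(161+12√180)^2 = 51841 + 3864√180

161 12
51841 3864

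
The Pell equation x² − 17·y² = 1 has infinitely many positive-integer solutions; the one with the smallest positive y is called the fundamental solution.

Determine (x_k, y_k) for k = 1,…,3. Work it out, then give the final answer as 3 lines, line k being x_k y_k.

√17 → a₀=4, period (8); ℓ=1 odd so k=1
step 0: (4, 1)  from 4·(1,0) + (0,1)
step 1: (33, 8)  from 8·(4,1) + (1,0)
→ (33, 8).  Check: 33²=1089, 17·8²=1088, difference 1.
(x_2, y_2) = (33·33 + 17·8·8, 33·8 + 8·33) = (2177, 528)
(x_3, y_3) = (33·2177 + 17·8·528, 33·528 + 8·2177) = (143649, 34840)

33 8
2177 528
143649 34840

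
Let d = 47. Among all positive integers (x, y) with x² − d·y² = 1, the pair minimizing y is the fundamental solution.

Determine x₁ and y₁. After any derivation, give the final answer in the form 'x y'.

d=47: √d = [6; 1,5,1,12] (ℓ=4, even), read p_3/q_3
i=0: a=6 ⇒ p=6, q=1
i=1: a=1 ⇒ p=7, q=1
i=2: a=5 ⇒ p=41, q=6
i=3: a=1 ⇒ p=48, q=7
(x₁, y₁) = (48, 7);  48² − 47·7² = 1 ✓

48 7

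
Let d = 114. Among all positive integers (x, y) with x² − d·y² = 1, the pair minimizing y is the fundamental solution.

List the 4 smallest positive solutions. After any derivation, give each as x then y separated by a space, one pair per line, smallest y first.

√114 = [10; 1,2,10,2,1,20, …], period ℓ=6 (even) → k=5
step 0: (10, 1)  from 10·(1,0) + (0,1)
step 1: (11, 1)  from 1·(10,1) + (1,0)
…
step 3: (331, 31)  from 10·(32,3) + (11,1)
step 4: (694, 65)  from 2·(331,31) + (32,3)
step 5: (1025, 96)  from 1·(694,65) + (331,31)
(x₁, y₁) = (1025, 96);  1025² − 114·96² = 1 ✓
k=2:  x_2 = 1025·1025+114·96·96 = 2101249,  y_2 = 1025·96+96·1025 = 196800
k=3:  x_3 = 1025·2101249+114·96·196800 = 4307559425,  y_3 = 1025·196800+96·2101249 = 403439904
k=4:  x_4 = 1025·4307559425+114·96·403439904 = 8830494720001,  y_4 = 1025·403439904+96·4307559425 = 827051606400

1025 96
2101249 196800
4307559425 403439904
8830494720001 827051606400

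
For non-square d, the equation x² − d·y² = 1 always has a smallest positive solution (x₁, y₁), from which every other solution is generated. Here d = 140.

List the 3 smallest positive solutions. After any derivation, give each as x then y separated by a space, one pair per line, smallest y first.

d=140: √d = [11; 1,4,1,22] (ℓ=4, even), read p_3/q_3
k=0  a_k=11  p_k/q_k = 11/1
k=1  a_k=1  p_k/q_k = 12/1
k=2  a_k=4  p_k/q_k = 59/5
k=3  a_k=1  p_k/q_k = 71/6
fundamental: x₁=71, y₁=6  (since 5041 − 140·36 = 1)
(x_2, y_2) = (71·71 + 140·6·6, 71·6 + 6·71) = (10081, 852)
(x_3, y_3) = (71·10081 + 140·6·852, 71·852 + 6·10081) = (1431431, 120978)

71 6
10081 852
1431431 120978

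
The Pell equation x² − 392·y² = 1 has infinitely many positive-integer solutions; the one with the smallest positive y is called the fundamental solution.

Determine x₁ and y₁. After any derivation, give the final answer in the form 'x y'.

√392 = [19; 1,3,1,38, …], period ℓ=4 (even) → k=3
k=0  a_k=19  p_k/q_k = 19/1
…
k=2  a_k=3  p_k/q_k = 79/4
k=3  a_k=1  p_k/q_k = 99/5
(x₁, y₁) = (99, 5);  99² − 392·5² = 1 ✓

99 5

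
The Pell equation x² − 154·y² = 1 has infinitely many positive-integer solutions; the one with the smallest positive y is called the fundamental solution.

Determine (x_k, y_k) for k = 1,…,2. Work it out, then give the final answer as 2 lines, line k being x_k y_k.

√154 = [12; 2,2,3,1,2,1,3,2,2,24, …], period ℓ=10 (even) → k=9
i=0: a=12 ⇒ p=12, q=1
i=1: a=2 ⇒ p=25, q=2
…
i=3: a=3 ⇒ p=211, q=17
i=4: a=1 ⇒ p=273, q=22
i=5: a=2 ⇒ p=757, q=61
…
i=7: a=3 ⇒ p=3847, q=310
i=8: a=2 ⇒ p=8724, q=703
i=9: a=2 ⇒ p=21295, q=1716
fundamental: x₁=21295, y₁=1716  (since 453477025 − 154·2944656 = 1)
n=2: (21295,1716)∘(21295,1716) = (21295·21295+154·1716·1716, 21295·1716+1716·21295) = (906954049,73084440)

21295 1716
906954049 73084440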